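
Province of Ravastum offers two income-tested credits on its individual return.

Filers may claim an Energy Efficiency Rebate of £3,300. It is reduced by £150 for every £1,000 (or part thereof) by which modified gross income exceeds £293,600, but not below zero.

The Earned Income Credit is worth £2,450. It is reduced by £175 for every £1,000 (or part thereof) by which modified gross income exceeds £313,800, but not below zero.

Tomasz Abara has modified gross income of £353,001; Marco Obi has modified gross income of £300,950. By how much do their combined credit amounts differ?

£4,550

Tomasz (£353,001): Energy Efficiency Rebate: income exceeds £293,600 by £59,401 → 60 increments × £150 = £9,000 ≥ base, so the credit is £0. Earned Income Credit: income exceeds £313,800 by £39,201 → 40 increments × £175 = £7,000 ≥ base, so the credit is £0. total £0 + £0 = £0
Marco (£300,950): Energy Efficiency Rebate: income exceeds £293,600 by £7,350, which is 8 full-or-partial £1,000 increments; reduction = 8 × £150 = £1,200, leaving £2,100. Earned Income Credit: £300,950 is at or below the £313,800 threshold, so the full £2,450 applies. total £2,100 + £2,450 = £4,550
Difference: |£0 − £4,550| = £4,550.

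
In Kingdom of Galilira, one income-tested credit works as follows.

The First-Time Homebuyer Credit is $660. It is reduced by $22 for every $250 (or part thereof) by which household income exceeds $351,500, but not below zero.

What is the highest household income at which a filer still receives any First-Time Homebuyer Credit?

After 29 increments the reduction is 29 × $22 = $638, leaving $22; one more increment wipes it out. Increment 29 ends at excess 29 × $250 = $7,250, so the highest qualifying income is $351,500 + $7,250 = $358,750.

$358,750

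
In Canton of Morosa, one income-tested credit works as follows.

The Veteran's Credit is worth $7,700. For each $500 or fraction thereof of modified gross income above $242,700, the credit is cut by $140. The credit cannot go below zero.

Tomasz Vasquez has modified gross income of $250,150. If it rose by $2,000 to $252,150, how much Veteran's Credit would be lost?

$560

At $250,150 — income exceeds $242,700 by $7,450, which is 15 full-or-partial $500 increments; reduction = 15 × $140 = $2,100, leaving $5,600.
At $252,150 — income exceeds $242,700 by $9,450, which is 19 full-or-partial $500 increments; reduction = 19 × $140 = $2,660, leaving $5,040.
Lost: $5,600 − $5,040 = $560.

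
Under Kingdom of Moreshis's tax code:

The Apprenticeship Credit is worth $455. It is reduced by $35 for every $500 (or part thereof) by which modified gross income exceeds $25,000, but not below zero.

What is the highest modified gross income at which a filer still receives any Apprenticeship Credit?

After 12 increments the reduction is 12 × $35 = $420, leaving $35; one more increment wipes it out. Increment 12 ends at excess 12 × $500 = $6,000, so the highest qualifying income is $25,000 + $6,000 = $31,000.

$31,000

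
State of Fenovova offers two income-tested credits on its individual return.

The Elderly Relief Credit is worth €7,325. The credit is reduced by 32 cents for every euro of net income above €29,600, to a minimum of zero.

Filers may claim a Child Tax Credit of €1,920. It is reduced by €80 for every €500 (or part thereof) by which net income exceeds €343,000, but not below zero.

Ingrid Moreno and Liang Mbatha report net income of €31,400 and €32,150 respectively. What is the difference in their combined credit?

€240

Ingrid (€31,400): Elderly Relief Credit: 32% of the €1,800 excess over €29,600 is €576; credit = €7,325 − €576 = €6,749. Child Tax Credit: €31,400 is at or below the €343,000 threshold, so the full €1,920 applies. total €6,749 + €1,920 = €8,669
Liang (€32,150): Elderly Relief Credit: 32% of the €2,550 excess over €29,600 is €816; credit = €7,325 − €816 = €6,509. Child Tax Credit: €32,150 is at or below the €343,000 threshold, so the full €1,920 applies. total €6,509 + €1,920 = €8,429
Difference: |€8,669 − €8,429| = €240.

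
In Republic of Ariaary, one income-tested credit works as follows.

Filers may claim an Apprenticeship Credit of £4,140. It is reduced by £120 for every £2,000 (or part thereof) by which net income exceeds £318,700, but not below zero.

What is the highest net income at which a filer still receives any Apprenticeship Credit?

£386,700

After 34 increments the reduction is 34 × £120 = £4,080, leaving £60; one more increment wipes it out. Increment 34 ends at excess 34 × £2,000 = £68,000, so the highest qualifying income is £318,700 + £68,000 = £386,700.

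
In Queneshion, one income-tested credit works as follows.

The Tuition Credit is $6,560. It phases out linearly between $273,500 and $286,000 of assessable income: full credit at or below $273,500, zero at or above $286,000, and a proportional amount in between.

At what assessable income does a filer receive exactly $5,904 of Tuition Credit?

$274,750

$5,904 is 5,904/6,560 of the full $6,560, so 656/6,560 of the $12,500 range has been used: income = $273,500 + $12,500 × 656/6,560 = $274,750.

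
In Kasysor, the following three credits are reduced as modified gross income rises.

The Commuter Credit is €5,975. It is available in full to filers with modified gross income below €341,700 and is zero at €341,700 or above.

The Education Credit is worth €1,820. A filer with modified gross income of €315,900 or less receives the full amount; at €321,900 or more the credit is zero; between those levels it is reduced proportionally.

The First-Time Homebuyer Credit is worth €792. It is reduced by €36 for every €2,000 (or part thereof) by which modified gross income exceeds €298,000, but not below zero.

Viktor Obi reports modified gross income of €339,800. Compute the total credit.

Commuter Credit: €339,800 is below the €341,700 cutoff, so the full €5,975 applies.
Education Credit: €339,800 is at or above €321,900, so the credit is €0.
First-Time Homebuyer Credit: income exceeds €298,000 by €41,800, which is 21 full-or-partial €2,000 increments; reduction = 21 × €36 = €756, leaving €36.
Total: €5,975 + €0 + €36 = €6,011.

€6,011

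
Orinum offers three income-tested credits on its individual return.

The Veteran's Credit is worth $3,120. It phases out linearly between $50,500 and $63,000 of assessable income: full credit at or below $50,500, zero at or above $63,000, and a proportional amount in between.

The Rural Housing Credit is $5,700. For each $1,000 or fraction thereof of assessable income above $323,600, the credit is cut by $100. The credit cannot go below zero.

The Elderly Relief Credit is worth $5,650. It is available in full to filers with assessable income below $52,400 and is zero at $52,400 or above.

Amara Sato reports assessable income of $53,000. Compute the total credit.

$8,196

Veteran's Credit: $53,000 is $2,500 into a $12,500 phase-out range, leaving 10,000/12,500 of the credit: $3,120 × 10,000/12,500 = $2,496.
Rural Housing Credit: $53,000 is at or below the $323,600 threshold, so the full $5,700 applies.
Elderly Relief Credit: $53,000 meets or exceeds the $52,400 cutoff, so the credit is $0.
Total: $2,496 + $5,700 + $0 = $8,196.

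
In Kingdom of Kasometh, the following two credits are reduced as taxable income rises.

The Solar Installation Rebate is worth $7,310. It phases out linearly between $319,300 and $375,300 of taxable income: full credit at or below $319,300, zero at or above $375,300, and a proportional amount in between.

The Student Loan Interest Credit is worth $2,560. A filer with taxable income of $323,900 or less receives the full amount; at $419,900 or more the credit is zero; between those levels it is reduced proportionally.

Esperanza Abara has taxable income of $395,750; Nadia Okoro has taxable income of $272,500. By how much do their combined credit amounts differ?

$9,226

Esperanza ($395,750): Solar Installation Rebate: $395,750 is at or above $375,300, so the credit is $0. Student Loan Interest Credit: $395,750 is $71,850 into a $96,000 phase-out range, leaving 24,150/96,000 of the credit: $2,560 × 24,150/96,000 = $644. total $0 + $644 = $644
Nadia ($272,500): Solar Installation Rebate: $272,500 is at or below the $319,300 threshold, so the full $7,310 applies. Student Loan Interest Credit: $272,500 is at or below the $323,900 threshold, so the full $2,560 applies. total $7,310 + $2,560 = $9,870
Difference: |$644 − $9,870| = $9,226.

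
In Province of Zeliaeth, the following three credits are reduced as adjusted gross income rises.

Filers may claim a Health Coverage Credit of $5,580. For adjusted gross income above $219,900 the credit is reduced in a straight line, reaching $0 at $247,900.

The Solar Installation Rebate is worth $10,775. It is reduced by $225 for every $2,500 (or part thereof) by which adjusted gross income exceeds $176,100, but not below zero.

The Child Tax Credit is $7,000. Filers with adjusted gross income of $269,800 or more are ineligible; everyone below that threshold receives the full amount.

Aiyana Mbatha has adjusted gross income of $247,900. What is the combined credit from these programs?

Health Coverage Credit: $247,900 is at or above $247,900, so the credit is $0.
Solar Installation Rebate: income exceeds $176,100 by $71,800, which is 29 full-or-partial $2,500 increments; reduction = 29 × $225 = $6,525, leaving $4,250.
Child Tax Credit: $247,900 is below the $269,800 cutoff, so the full $7,000 applies.
Total: $0 + $4,250 + $7,000 = $11,250.

$11,250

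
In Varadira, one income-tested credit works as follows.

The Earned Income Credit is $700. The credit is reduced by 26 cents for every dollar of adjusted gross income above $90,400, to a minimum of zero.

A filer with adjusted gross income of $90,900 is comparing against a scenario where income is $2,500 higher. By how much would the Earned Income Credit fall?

At $90,900 — 26% of the $500 excess over $90,400 is $130; credit = $700 − $130 = $570.
At $93,400 — 26% of the $3,000 excess over $90,400 is $780 ≥ base, so the credit is $0.
Lost: $570 − $0 = $570.

$570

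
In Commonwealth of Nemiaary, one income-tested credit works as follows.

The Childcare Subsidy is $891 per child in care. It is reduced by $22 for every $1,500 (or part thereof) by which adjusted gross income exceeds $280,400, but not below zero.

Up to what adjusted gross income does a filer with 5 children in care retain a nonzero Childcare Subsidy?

$583,400

Full credit = 5 × $891 = $4,455.
After 202 increments the reduction is 202 × $22 = $4,444, leaving $11; one more increment wipes it out. Increment 202 ends at excess 202 × $1,500 = $303,000, so the highest qualifying income is $280,400 + $303,000 = $583,400.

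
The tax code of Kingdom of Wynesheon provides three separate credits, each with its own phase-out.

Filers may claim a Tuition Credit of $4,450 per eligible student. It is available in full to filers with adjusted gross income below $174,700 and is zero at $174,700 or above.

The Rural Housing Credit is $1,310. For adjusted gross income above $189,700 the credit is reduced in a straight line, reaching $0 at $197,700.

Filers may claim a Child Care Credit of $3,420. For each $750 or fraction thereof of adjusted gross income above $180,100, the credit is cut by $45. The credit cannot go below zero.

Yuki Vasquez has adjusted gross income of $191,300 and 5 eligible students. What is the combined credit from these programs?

$3,793

Tuition Credit: base = 5 × $4,450 = $22,250. $191,300 meets or exceeds the $174,700 cutoff, so the credit is $0.
Rural Housing Credit: $191,300 is $1,600 into a $8,000 phase-out range, leaving 6,400/8,000 of the credit: $1,310 × 6,400/8,000 = $1,048.
Child Care Credit: income exceeds $180,100 by $11,200, which is 15 full-or-partial $750 increments; reduction = 15 × $45 = $675, leaving $2,745.
Total: $0 + $1,048 + $2,745 = $3,793.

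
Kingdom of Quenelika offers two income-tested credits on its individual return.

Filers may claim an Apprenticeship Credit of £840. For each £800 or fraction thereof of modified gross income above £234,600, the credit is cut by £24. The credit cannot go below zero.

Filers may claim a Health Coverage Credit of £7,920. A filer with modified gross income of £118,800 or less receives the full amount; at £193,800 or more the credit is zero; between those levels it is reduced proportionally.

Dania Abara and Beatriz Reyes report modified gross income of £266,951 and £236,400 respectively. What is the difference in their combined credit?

Dania (£266,951): Apprenticeship Credit: income exceeds £234,600 by £32,351 → 41 increments × £24 = £984 ≥ base, so the credit is £0. Health Coverage Credit: £266,951 is at or above £193,800, so the credit is £0. total £0 + £0 = £0
Beatriz (£236,400): Apprenticeship Credit: income exceeds £234,600 by £1,800, which is 3 full-or-partial £800 increments; reduction = 3 × £24 = £72, leaving £768. Health Coverage Credit: £236,400 is at or above £193,800, so the credit is £0. total £768 + £0 = £768
Difference: |£0 − £768| = £768.

£768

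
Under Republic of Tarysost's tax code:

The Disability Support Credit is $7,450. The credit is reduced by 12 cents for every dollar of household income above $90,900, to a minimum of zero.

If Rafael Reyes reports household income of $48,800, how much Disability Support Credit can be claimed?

Disability Support Credit: $48,800 is at or below the $90,900 threshold, so the full $7,450 applies.

$7,450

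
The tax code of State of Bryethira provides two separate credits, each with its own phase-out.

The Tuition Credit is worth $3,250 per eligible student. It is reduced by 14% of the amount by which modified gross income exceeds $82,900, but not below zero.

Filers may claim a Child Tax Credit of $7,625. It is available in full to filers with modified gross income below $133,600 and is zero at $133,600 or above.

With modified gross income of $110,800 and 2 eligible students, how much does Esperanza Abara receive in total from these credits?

Tuition Credit: base = 2 × $3,250 = $6,500. 14% of the $27,900 excess over $82,900 is $3,906; credit = $6,500 − $3,906 = $2,594.
Child Tax Credit: $110,800 is below the $133,600 cutoff, so the full $7,625 applies.
Total: $2,594 + $7,625 = $10,219.

$10,219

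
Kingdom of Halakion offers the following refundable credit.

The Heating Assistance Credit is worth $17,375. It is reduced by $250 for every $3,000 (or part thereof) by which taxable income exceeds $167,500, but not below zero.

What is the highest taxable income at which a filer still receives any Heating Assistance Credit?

After 69 increments the reduction is 69 × $250 = $17,250, leaving $125; one more increment wipes it out. Increment 69 ends at excess 69 × $3,000 = $207,000, so the highest qualifying income is $167,500 + $207,000 = $374,500.

$374,500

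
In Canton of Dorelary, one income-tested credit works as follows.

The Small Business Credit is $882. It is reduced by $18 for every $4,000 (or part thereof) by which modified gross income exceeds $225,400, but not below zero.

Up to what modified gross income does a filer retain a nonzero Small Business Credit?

$417,400

After 48 increments the reduction is 48 × $18 = $864, leaving $18; one more increment wipes it out. Increment 48 ends at excess 48 × $4,000 = $192,000, so the highest qualifying income is $225,400 + $192,000 = $417,400.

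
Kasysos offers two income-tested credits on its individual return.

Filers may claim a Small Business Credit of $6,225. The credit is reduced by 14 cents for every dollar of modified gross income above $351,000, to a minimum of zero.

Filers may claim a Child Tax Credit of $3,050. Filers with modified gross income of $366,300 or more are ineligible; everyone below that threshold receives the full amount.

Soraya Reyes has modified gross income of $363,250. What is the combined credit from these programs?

Small Business Credit: 14% of the $12,250 excess over $351,000 is $1,715; credit = $6,225 − $1,715 = $4,510.
Child Tax Credit: $363,250 is below the $366,300 cutoff, so the full $3,050 applies.
Total: $4,510 + $3,050 = $7,560.

$7,560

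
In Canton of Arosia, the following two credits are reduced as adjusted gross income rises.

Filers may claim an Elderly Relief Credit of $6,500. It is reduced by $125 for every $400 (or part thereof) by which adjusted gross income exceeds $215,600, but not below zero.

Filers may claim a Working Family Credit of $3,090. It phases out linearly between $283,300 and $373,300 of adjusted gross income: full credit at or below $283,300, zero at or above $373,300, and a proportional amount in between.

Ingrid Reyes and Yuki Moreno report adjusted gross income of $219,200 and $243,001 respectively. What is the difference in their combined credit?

Ingrid ($219,200): Elderly Relief Credit: income exceeds $215,600 by $3,600, which is 9 full-or-partial $400 increments; reduction = 9 × $125 = $1,125, leaving $5,375. Working Family Credit: $219,200 is at or below the $283,300 threshold, so the full $3,090 applies. total $5,375 + $3,090 = $8,465
Yuki ($243,001): Elderly Relief Credit: income exceeds $215,600 by $27,401 → 69 increments × $125 = $8,625 ≥ base, so the credit is $0. Working Family Credit: $243,001 is at or below the $283,300 threshold, so the full $3,090 applies. total $0 + $3,090 = $3,090
Difference: |$8,465 − $3,090| = $5,375.

$5,375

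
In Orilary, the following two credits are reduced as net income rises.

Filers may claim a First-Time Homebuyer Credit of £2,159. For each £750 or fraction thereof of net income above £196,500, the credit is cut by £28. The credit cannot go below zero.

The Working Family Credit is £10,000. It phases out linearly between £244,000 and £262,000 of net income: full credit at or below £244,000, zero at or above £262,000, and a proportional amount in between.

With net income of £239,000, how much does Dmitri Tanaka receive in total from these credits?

£10,563

First-Time Homebuyer Credit: income exceeds £196,500 by £42,500, which is 57 full-or-partial £750 increments; reduction = 57 × £28 = £1,596, leaving £563.
Working Family Credit: £239,000 is at or below the £244,000 threshold, so the full £10,000 applies.
Total: £563 + £10,000 = £10,563.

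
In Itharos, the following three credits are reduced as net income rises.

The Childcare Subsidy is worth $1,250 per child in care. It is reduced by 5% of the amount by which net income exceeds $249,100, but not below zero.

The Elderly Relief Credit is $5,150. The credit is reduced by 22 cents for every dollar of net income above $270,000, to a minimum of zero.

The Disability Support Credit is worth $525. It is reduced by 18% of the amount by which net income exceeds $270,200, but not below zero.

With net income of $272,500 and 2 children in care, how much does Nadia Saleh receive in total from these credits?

$6,041

Childcare Subsidy: base = 2 × $1,250 = $2,500. 5% of the $23,400 excess over $249,100 is $1,170; credit = $2,500 − $1,170 = $1,330.
Elderly Relief Credit: 22% of the $2,500 excess over $270,000 is $550; credit = $5,150 − $550 = $4,600.
Disability Support Credit: 18% of the $2,300 excess over $270,200 is $414; credit = $525 − $414 = $111.
Total: $1,330 + $4,600 + $111 = $6,041.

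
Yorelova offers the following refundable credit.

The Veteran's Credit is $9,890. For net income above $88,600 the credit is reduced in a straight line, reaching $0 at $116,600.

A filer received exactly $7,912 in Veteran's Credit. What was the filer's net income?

$7,912 is 7,912/9,890 of the full $9,890, so 1,978/9,890 of the $28,000 range has been used: income = $88,600 + $28,000 × 1,978/9,890 = $94,200.

$94,200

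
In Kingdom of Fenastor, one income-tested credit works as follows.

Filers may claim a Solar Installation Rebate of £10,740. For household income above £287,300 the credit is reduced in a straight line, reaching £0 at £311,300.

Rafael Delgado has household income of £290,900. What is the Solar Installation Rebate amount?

£9,129

Solar Installation Rebate: £290,900 is £3,600 into a £24,000 phase-out range, leaving 20,400/24,000 of the credit: £10,740 × 20,400/24,000 = £9,129.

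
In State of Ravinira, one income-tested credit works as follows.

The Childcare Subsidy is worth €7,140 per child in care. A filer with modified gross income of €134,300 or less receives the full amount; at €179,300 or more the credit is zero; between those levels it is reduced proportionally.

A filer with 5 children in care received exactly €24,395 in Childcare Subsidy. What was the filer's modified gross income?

€148,550

Full credit = 5 × €7,140 = €35,700.
€24,395 is 24,395/35,700 of the full €35,700, so 11,305/35,700 of the €45,000 range has been used: income = €134,300 + €45,000 × 11,305/35,700 = €148,550.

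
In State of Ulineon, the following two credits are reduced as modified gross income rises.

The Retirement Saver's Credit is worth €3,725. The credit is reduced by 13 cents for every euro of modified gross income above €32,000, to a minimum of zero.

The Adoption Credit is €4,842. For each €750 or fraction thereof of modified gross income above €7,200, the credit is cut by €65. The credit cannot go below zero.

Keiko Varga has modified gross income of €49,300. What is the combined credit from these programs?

€2,613

Retirement Saver's Credit: 13% of the €17,300 excess over €32,000 is €2,249; credit = €3,725 − €2,249 = €1,476.
Adoption Credit: income exceeds €7,200 by €42,100, which is 57 full-or-partial €750 increments; reduction = 57 × €65 = €3,705, leaving €1,137.
Total: €1,476 + €1,137 = €2,613.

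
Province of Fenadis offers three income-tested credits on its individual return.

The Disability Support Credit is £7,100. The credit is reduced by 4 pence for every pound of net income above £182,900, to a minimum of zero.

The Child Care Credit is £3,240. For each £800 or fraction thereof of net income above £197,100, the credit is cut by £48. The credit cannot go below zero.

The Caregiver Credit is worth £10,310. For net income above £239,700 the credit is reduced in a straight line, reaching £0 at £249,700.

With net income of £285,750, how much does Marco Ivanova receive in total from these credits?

Disability Support Credit: 4% of the £102,850 excess over £182,900 is £4,114; credit = £7,100 − £4,114 = £2,986.
Child Care Credit: income exceeds £197,100 by £88,650 → 111 increments × £48 = £5,328 ≥ base, so the credit is £0.
Caregiver Credit: £285,750 is at or above £249,700, so the credit is £0.
Total: £2,986 + £0 + £0 = £2,986.

£2,986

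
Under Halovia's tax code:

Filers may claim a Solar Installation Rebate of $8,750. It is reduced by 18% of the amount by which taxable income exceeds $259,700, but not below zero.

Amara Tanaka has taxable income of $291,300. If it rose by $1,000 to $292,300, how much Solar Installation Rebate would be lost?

At $291,300 — 18% of the $31,600 excess over $259,700 is $5,688; credit = $8,750 − $5,688 = $3,062.
At $292,300 — 18% of the $32,600 excess over $259,700 is $5,868; credit = $8,750 − $5,868 = $2,882.
Lost: $3,062 − $2,882 = $180.

$180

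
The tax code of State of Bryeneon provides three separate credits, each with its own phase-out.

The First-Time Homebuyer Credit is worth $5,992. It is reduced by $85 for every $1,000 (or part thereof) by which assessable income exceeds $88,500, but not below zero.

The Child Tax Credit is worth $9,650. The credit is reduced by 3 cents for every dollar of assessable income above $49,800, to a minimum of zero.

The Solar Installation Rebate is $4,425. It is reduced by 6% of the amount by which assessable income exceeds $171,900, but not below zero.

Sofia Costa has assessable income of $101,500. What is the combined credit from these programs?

First-Time Homebuyer Credit: income exceeds $88,500 by $13,000, which is 13 full-or-partial $1,000 increments; reduction = 13 × $85 = $1,105, leaving $4,887.
Child Tax Credit: 3% of the $51,700 excess over $49,800 is $1,551; credit = $9,650 − $1,551 = $8,099.
Solar Installation Rebate: $101,500 is at or below the $171,900 threshold, so the full $4,425 applies.
Total: $4,887 + $8,099 + $4,425 = $17,411.

$17,411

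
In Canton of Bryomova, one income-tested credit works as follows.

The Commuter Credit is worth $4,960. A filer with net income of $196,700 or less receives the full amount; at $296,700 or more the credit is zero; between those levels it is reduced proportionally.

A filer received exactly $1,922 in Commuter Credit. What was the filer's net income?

$1,922 is 1,922/4,960 of the full $4,960, so 3,038/4,960 of the $100,000 range has been used: income = $196,700 + $100,000 × 3,038/4,960 = $257,950.

$257,950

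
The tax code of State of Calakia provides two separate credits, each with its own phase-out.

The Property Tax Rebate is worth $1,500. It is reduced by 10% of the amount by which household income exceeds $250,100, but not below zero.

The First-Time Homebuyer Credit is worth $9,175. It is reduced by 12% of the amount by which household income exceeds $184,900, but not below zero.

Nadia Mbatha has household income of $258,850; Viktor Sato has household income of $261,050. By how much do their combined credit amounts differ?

Nadia ($258,850): Property Tax Rebate: 10% of the $8,750 excess over $250,100 is $875; credit = $1,500 − $875 = $625. First-Time Homebuyer Credit: 12% of the $73,950 excess over $184,900 is $8,874; credit = $9,175 − $8,874 = $301. total $625 + $301 = $926
Viktor ($261,050): Property Tax Rebate: 10% of the $10,950 excess over $250,100 is $1,095; credit = $1,500 − $1,095 = $405. First-Time Homebuyer Credit: 12% of the $76,150 excess over $184,900 is $9,138; credit = $9,175 − $9,138 = $37. total $405 + $37 = $442
Difference: |$926 − $442| = $484.

$484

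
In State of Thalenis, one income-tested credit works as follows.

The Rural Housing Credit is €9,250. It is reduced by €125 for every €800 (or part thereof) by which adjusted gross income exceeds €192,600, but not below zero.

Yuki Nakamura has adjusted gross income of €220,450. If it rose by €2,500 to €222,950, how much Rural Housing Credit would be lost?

€375

At €220,450 — income exceeds €192,600 by €27,850, which is 35 full-or-partial €800 increments; reduction = 35 × €125 = €4,375, leaving €4,875.
At €222,950 — income exceeds €192,600 by €30,350, which is 38 full-or-partial €800 increments; reduction = 38 × €125 = €4,750, leaving €4,500.
Lost: €4,875 − €4,500 = €375.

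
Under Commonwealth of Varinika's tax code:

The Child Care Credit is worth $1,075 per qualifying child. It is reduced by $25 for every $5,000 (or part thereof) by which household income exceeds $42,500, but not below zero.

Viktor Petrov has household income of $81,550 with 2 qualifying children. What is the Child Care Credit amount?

$1,950

Child Care Credit: base = 2 × $1,075 = $2,150. income exceeds $42,500 by $39,050, which is 8 full-or-partial $5,000 increments; reduction = 8 × $25 = $200, leaving $1,950.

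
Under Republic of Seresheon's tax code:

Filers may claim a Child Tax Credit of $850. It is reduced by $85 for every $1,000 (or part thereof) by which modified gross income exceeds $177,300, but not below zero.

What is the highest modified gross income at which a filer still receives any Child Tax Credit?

$186,300

After 9 increments the reduction is 9 × $85 = $765, leaving $85; one more increment wipes it out. Increment 9 ends at excess 9 × $1,000 = $9,000, so the highest qualifying income is $177,300 + $9,000 = $186,300.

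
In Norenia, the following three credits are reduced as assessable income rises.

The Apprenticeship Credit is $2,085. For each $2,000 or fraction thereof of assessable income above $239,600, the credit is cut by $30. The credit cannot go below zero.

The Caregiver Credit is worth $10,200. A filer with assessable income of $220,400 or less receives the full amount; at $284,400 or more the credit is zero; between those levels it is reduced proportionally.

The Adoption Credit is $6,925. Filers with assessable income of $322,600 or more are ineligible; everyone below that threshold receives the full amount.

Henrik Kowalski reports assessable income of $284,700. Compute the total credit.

Apprenticeship Credit: income exceeds $239,600 by $45,100, which is 23 full-or-partial $2,000 increments; reduction = 23 × $30 = $690, leaving $1,395.
Caregiver Credit: $284,700 is at or above $284,400, so the credit is $0.
Adoption Credit: $284,700 is below the $322,600 cutoff, so the full $6,925 applies.
Total: $1,395 + $0 + $6,925 = $8,320.

$8,320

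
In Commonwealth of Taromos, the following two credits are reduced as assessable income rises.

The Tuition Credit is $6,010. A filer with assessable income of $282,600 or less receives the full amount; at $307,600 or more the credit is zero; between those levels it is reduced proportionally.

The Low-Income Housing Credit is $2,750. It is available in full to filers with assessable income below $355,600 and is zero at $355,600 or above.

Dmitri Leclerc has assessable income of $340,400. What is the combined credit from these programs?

$2,750

Tuition Credit: $340,400 is at or above $307,600, so the credit is $0.
Low-Income Housing Credit: $340,400 is below the $355,600 cutoff, so the full $2,750 applies.
Total: $0 + $2,750 = $2,750.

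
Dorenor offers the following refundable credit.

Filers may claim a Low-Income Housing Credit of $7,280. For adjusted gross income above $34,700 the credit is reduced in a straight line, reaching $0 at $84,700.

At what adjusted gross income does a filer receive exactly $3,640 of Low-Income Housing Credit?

$3,640 is 3,640/7,280 of the full $7,280, so 3,640/7,280 of the $50,000 range has been used: income = $34,700 + $50,000 × 3,640/7,280 = $59,700.

$59,700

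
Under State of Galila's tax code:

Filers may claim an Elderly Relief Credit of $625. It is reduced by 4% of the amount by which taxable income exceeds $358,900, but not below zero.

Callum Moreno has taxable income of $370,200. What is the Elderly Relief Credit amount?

Elderly Relief Credit: 4% of the $11,300 excess over $358,900 is $452; credit = $625 − $452 = $173.

$173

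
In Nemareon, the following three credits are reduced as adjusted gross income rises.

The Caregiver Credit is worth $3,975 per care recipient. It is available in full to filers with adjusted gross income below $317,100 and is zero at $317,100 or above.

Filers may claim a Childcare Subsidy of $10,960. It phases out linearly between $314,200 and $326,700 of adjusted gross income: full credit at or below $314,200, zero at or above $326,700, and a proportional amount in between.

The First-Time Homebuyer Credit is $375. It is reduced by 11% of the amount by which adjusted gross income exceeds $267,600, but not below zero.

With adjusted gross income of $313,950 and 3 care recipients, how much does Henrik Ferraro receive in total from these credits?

$22,885

Caregiver Credit: base = 3 × $3,975 = $11,925. $313,950 is below the $317,100 cutoff, so the full $11,925 applies.
Childcare Subsidy: $313,950 is at or below the $314,200 threshold, so the full $10,960 applies.
First-Time Homebuyer Credit: 11% of the $46,350 excess over $267,600 is $5,098.50 ≥ base, so the credit is $0.
Total: $11,925 + $10,960 + $0 = $22,885.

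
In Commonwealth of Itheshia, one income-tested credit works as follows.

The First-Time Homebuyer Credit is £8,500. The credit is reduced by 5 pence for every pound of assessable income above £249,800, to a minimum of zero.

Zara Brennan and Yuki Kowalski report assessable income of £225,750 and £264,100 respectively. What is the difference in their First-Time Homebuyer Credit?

£715

Zara (£225,750): First-Time Homebuyer Credit: £225,750 is at or below the £249,800 threshold, so the full £8,500 applies.
Yuki (£264,100): First-Time Homebuyer Credit: 5% of the £14,300 excess over £249,800 is £715; credit = £8,500 − £715 = £7,785.
Difference: |£8,500 − £7,785| = £715.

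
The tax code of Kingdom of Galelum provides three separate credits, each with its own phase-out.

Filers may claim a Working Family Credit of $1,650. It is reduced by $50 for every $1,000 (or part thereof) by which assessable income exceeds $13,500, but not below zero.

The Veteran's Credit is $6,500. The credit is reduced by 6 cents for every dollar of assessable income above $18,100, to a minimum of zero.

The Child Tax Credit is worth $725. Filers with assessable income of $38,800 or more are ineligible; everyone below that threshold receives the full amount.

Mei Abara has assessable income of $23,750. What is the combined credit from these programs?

Working Family Credit: income exceeds $13,500 by $10,250, which is 11 full-or-partial $1,000 increments; reduction = 11 × $50 = $550, leaving $1,100.
Veteran's Credit: 6% of the $5,650 excess over $18,100 is $339; credit = $6,500 − $339 = $6,161.
Child Tax Credit: $23,750 is below the $38,800 cutoff, so the full $725 applies.
Total: $1,100 + $6,161 + $725 = $7,986.

$7,986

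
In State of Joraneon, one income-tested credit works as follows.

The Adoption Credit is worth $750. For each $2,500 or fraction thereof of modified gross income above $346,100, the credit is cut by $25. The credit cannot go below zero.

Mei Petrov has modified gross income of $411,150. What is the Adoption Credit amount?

Adoption Credit: income exceeds $346,100 by $65,050, which is 27 full-or-partial $2,500 increments; reduction = 27 × $25 = $675, leaving $75.

$75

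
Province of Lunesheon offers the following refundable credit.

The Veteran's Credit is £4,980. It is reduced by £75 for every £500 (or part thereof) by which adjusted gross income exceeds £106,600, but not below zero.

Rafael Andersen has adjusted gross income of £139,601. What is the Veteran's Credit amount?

Veteran's Credit: income exceeds £106,600 by £33,001 → 67 increments × £75 = £5,025 ≥ base, so the credit is £0.

£0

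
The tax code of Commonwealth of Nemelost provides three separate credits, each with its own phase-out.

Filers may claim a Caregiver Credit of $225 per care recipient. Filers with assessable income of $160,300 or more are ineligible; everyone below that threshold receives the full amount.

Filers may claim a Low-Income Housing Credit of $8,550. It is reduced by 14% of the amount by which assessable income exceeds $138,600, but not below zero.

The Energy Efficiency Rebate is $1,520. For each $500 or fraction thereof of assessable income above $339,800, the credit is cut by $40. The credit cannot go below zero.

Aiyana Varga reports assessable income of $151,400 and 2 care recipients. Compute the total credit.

Caregiver Credit: base = 2 × $225 = $450. $151,400 is below the $160,300 cutoff, so the full $450 applies.
Low-Income Housing Credit: 14% of the $12,800 excess over $138,600 is $1,792; credit = $8,550 − $1,792 = $6,758.
Energy Efficiency Rebate: $151,400 is at or below the $339,800 threshold, so the full $1,520 applies.
Total: $450 + $6,758 + $1,520 = $8,728.

$8,728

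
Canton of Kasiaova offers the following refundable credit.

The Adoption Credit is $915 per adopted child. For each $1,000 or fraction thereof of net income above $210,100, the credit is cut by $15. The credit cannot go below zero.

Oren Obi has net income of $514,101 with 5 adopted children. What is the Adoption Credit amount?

Adoption Credit: base = 5 × $915 = $4,575. income exceeds $210,100 by $304,001 → 305 increments × $15 = $4,575 ≥ base, so the credit is $0.

$0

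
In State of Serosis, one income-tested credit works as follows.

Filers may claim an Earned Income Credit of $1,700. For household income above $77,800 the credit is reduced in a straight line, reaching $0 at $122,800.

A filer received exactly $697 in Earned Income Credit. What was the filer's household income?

$697 is 697/1,700 of the full $1,700, so 1,003/1,700 of the $45,000 range has been used: income = $77,800 + $45,000 × 1,003/1,700 = $104,350.

$104,350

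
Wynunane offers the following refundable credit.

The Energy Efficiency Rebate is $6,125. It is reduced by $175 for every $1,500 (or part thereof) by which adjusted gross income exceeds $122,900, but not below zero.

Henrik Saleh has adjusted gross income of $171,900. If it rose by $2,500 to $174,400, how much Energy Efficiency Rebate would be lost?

$350

At $171,900 — income exceeds $122,900 by $49,000, which is 33 full-or-partial $1,500 increments; reduction = 33 × $175 = $5,775, leaving $350.
At $174,400 — income exceeds $122,900 by $51,500 → 35 increments × $175 = $6,125 ≥ base, so the credit is $0.
Lost: $350 − $0 = $350.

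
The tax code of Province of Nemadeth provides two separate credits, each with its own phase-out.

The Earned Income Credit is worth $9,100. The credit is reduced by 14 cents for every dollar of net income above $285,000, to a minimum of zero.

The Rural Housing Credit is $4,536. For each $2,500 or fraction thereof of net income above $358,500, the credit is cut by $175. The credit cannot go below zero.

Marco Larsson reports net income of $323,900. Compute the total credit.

Earned Income Credit: 14% of the $38,900 excess over $285,000 is $5,446; credit = $9,100 − $5,446 = $3,654.
Rural Housing Credit: $323,900 is at or below the $358,500 threshold, so the full $4,536 applies.
Total: $3,654 + $4,536 = $8,190.

$8,190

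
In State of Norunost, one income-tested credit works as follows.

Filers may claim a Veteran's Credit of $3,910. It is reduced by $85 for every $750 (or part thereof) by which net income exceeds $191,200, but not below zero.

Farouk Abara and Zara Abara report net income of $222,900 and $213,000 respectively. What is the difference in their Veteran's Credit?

$1,105

Farouk ($222,900): Veteran's Credit: income exceeds $191,200 by $31,700, which is 43 full-or-partial $750 increments; reduction = 43 × $85 = $3,655, leaving $255.
Zara ($213,000): Veteran's Credit: income exceeds $191,200 by $21,800, which is 30 full-or-partial $750 increments; reduction = 30 × $85 = $2,550, leaving $1,360.
Difference: |$255 − $1,360| = $1,105.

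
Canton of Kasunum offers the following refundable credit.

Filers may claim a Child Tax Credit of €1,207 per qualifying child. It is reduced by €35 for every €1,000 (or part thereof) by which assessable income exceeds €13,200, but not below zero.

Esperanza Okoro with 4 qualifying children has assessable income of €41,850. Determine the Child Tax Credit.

Child Tax Credit: base = 4 × €1,207 = €4,828. income exceeds €13,200 by €28,650, which is 29 full-or-partial €1,000 increments; reduction = 29 × €35 = €1,015, leaving €3,813.

€3,813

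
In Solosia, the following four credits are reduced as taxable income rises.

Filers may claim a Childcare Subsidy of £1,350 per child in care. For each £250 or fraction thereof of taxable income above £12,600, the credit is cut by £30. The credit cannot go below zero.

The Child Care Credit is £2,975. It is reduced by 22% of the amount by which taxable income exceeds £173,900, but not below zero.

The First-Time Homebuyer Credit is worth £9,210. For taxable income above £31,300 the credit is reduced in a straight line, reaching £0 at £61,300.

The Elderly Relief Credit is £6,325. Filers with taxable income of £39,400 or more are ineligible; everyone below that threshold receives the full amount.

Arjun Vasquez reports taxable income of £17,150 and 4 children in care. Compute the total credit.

Childcare Subsidy: base = 4 × £1,350 = £5,400. income exceeds £12,600 by £4,550, which is 19 full-or-partial £250 increments; reduction = 19 × £30 = £570, leaving £4,830.
Child Care Credit: £17,150 is at or below the £173,900 threshold, so the full £2,975 applies.
First-Time Homebuyer Credit: £17,150 is at or below the £31,300 threshold, so the full £9,210 applies.
Elderly Relief Credit: £17,150 is below the £39,400 cutoff, so the full £6,325 applies.
Total: £4,830 + £2,975 + £9,210 + £6,325 = £23,340.

£23,340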